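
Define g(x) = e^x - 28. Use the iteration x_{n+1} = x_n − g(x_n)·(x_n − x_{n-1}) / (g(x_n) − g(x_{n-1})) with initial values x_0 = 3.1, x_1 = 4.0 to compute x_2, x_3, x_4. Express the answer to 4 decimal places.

3.2612, 3.3109, 3.3330

g(3.1) = -5.802049, g(4.0) = 26.598150
x_2 = 4.000000 − 26.598150·(4.000000 − 3.100000) / (26.598150 − (-5.802049)) = 4.000000 − (23.938335)/(32.400199) = 3.261167
g(3.261167) = -1.920044
x_3 = 3.261167 − (-1.920044)·(3.261167 − 4.000000) / (-1.920044 − 26.598150) = 3.261167 − (1.418592)/(-28.518195) = 3.310910
g(3.310910) = -0.589931
x_4 = 3.310910 − (-0.589931)·(3.310910 − 3.261167) / (-0.589931 − (-1.920044)) = 3.310910 − (-0.029345)/(1.330114) = 3.332973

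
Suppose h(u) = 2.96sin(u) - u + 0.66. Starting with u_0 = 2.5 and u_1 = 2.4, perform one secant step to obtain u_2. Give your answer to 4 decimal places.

2.4791

h(2.5) = -0.068522, h(2.4) = 0.259371
u_2 = 2.400000 − 0.259371·(2.400000 − 2.500000) / (0.259371 − (-0.068522)) = 2.400000 − (-0.025937)/(0.327893) = 2.479102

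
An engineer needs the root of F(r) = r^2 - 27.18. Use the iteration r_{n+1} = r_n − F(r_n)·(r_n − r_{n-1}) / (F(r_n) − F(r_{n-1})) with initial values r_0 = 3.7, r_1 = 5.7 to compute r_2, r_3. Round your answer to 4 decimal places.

5.1351, 5.2099

F(3.7) = -13.490000, F(5.7) = 5.310000
r_2 = 5.700000 − 5.310000·(5.700000 − 3.700000) / (5.310000 − (-13.490000)) = 5.700000 − (10.620000)/(18.800000) = 5.135106
F(5.135106) = -0.810682
r_3 = 5.135106 − (-0.810682)·(5.135106 − 5.700000) / (-0.810682 − 5.310000) = 5.135106 − (0.457949)/(-6.120682) = 5.209926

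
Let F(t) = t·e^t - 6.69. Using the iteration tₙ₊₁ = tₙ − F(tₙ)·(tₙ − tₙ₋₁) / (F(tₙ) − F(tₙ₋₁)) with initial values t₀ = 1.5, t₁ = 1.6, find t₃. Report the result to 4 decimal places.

1.4971

F(1.5) = 0.032534, F(1.6) = 1.234852
t₂ = 1.600000 − 1.234852·(1.600000 − 1.500000) / (1.234852 − 0.032534) = 1.600000 − (0.123485)/(1.202318) = 1.497294
F(1.497294) = 0.002273
t₃ = 1.497294 − 0.002273·(1.497294 − 1.600000) / (0.002273 − 1.234852) = 1.497294 − (-0.000233)/(-1.232578) = 1.497105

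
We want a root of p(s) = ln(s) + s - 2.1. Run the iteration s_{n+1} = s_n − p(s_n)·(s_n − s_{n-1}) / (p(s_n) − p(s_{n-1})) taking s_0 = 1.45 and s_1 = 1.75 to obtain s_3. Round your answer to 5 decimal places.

p(1.45) = -0.2784364, p(1.75) = 0.2096158
s_2 = 1.7500000 − 0.2096158·(1.7500000 − 1.4500000) / (0.2096158 − (-0.2784364)) = 1.7500000 − (0.0628847)/(0.4880522) = 1.6211516
p(1.6211516) = 0.0042884
s_3 = 1.6211516 − 0.0042884·(1.6211516 − 1.7500000) / (0.0042884 − 0.2096158) = 1.6211516 − (-0.0005526)/(-0.2053274) = 1.6184605

1.61846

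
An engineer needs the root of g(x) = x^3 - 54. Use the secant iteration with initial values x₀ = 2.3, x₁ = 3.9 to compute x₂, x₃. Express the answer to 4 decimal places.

g(2.3) = -41.833000, g(3.9) = 5.319000
x₂ = 3.900000 − 5.319000·(3.900000 − 2.300000) / (5.319000 − (-41.833000)) = 3.900000 − (8.510400)/(47.152000) = 3.719511
g(3.719511) = -2.541435
x₃ = 3.719511 − (-2.541435)·(3.719511 − 3.900000) / (-2.541435 − 5.319000) = 3.719511 − (0.458700)/(-7.860435) = 3.777867

3.7195, 3.7779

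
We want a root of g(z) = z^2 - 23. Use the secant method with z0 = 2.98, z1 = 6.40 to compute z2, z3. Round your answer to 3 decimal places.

4.485, 4.750

g(2.98) = -14.11960, g(6.40) = 17.96000
z2 = 6.40000 − 17.96000·(6.40000 − 2.98000) / (17.96000 − (-14.11960)) = 6.40000 − (61.42320)/(32.07960) = 4.48529
g(4.48529) = -2.88219
z3 = 4.48529 − (-2.88219)·(4.48529 − 6.40000) / (-2.88219 − 17.96000) = 4.48529 − (5.51857)/(-20.84219) = 4.75007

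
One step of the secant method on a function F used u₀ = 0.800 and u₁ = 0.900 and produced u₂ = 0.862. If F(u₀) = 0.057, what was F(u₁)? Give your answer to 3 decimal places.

-0.035

The secant line through (0.800, 0.057) and (0.900, F(u₁)) crosses zero at u₂ = 0.862.
So (0.800, 0.057), (0.900, F(u₁)), (0.862, 0) are collinear:
F(u₁) = 0.057 · (0.900 − 0.862) / (0.800 − 0.862) = 0.057 · (0.03800)/(-0.06200) = -0.03494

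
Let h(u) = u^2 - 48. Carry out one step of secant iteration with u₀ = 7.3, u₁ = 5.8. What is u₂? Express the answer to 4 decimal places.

h(7.3) = 5.290000, h(5.8) = -14.360000
u₂ = 5.800000 − (-14.360000)·(5.800000 − 7.300000) / (-14.360000 − 5.290000) = 5.800000 − (21.540000)/(-19.650000) = 6.896183

6.8962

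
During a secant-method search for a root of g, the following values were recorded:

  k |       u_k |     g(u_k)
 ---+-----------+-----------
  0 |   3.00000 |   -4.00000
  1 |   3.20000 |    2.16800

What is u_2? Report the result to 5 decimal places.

u_2 = 3.20000 − 2.16800·(3.20000 − 3.00000) / (2.16800 − (-4.00000))
   = 3.20000 − (0.4336000)/(6.1680000) = 3.1297017

3.12970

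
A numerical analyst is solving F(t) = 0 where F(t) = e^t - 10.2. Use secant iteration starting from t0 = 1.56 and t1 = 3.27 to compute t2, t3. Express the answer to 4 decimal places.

1.9917, 2.1851

F(1.56) = -5.441179, F(3.27) = 16.111339
t2 = 3.270000 − 16.111339·(3.270000 − 1.560000) / (16.111339 − (-5.441179)) = 3.270000 − (27.550390)/(21.552518) = 1.991709
F(1.991709) = -2.871953
t3 = 1.991709 − (-2.871953)·(1.991709 − 3.270000) / (-2.871953 − 16.111339) = 1.991709 − (3.671192)/(-18.983293) = 2.185100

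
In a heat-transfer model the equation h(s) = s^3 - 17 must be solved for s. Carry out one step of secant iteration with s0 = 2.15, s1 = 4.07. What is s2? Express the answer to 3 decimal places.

h(2.15) = -7.06163, h(4.07) = 50.41914
s2 = 4.07000 − 50.41914·(4.07000 − 2.15000) / (50.41914 − (-7.06163)) = 4.07000 − (96.80475)/(57.48077) = 2.38588

2.386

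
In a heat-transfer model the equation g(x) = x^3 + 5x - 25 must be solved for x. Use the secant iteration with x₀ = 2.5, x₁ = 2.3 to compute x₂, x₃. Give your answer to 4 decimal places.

2.3598, 2.3626

g(2.5) = 3.125000, g(2.3) = -1.333000
x₂ = 2.300000 − (-1.333000)·(2.300000 − 2.500000) / (-1.333000 − 3.125000) = 2.300000 − (0.266600)/(-4.458000) = 2.359803
g(2.359803) = -0.060029
x₃ = 2.359803 − (-0.060029)·(2.359803 − 2.300000) / (-0.060029 − (-1.333000)) = 2.359803 − (-0.003590)/(1.272971) = 2.362623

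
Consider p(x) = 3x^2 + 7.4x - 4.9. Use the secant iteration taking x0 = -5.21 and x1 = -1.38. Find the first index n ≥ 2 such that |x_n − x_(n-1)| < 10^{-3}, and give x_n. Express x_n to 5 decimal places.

p(-5.21) = 37.9783000, p(-1.38) = -9.3988000
x2 = -1.3800000 − (-9.3988000)·(3.8300000)/(-47.3771000) = -2.1398060;  |Δ| = 0.7598060
p(-2.1398060) = -6.9982553
x3 = -2.1398060 − (-6.9982553)·(-0.7598060)/(2.4005447) = -4.3548517;  |Δ| = 2.2150458
p(-4.3548517) = 19.7682983
x4 = -4.3548517 − 19.7682983·(-2.2150458)/(26.7665536) = -2.7189413;  |Δ| = 1.6359105
p(-2.7189413) = -2.8422405
x5 = -2.7189413 − (-2.8422405)·(1.6359105)/(-22.6105388) = -2.9245821;  |Δ| = 0.2056409
p(-2.9245821) = -0.8823657
x6 = -2.9245821 − (-0.8823657)·(-0.2056409)/(1.9598748) = -3.0171648;  |Δ| = 0.0925827
p(-3.0171648) = 0.0828310
x7 = -3.0171648 − 0.0828310·(-0.0925827)/(0.9651967) = -3.0092196;  |Δ| = 0.0079452
p(-3.0092196) = -0.0020174
x8 = -3.0092196 − (-0.0020174)·(0.0079452)/(-0.0848484) = -3.0094085;  |Δ| = 0.0001889
|x8 − x7| = 0.0001889 < 10^{-3}

n = 8, x_n = -3.00941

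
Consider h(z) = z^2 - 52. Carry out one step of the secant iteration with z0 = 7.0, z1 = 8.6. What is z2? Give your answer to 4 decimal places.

7.1923

h(7.0) = -3.000000, h(8.6) = 21.960000
z2 = 8.600000 − 21.960000·(8.600000 − 7.000000) / (21.960000 − (-3.000000)) = 8.600000 − (35.136000)/(24.960000) = 7.192308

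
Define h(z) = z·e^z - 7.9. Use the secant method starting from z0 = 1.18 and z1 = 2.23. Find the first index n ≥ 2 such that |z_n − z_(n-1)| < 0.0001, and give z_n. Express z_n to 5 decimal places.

n = 7, z_n = 1.59807

h(1.18) = -4.0598384, h(2.23) = 12.8387014
z2 = 2.2300000 − 12.8387014·(1.0500000)/(16.8985398) = 1.4322603;  |Δ| = 0.7977397
h(1.4322603) = -1.9014721
z3 = 1.4322603 − (-1.9014721)·(-0.7977397)/(-14.7401735) = 1.5351681;  |Δ| = 0.1029079
h(1.5351681) = -0.7735867
z4 = 1.5351681 − (-0.7735867)·(0.1029079)/(1.1278854) = 1.6057499;  |Δ| = 0.0705818
h(1.6057499) = 0.0991943
z5 = 1.6057499 − 0.0991943·(0.0705818)/(0.8727810) = 1.5977281;  |Δ| = 0.0080218
h(1.5977281) = -0.0043596
z6 = 1.5977281 − (-0.0043596)·(-0.0080218)/(-0.1035538) = 1.5980658;  |Δ| = 0.0003377
h(1.5980658) = -0.0000232
z7 = 1.5980658 − (-0.0000232)·(0.0003377)/(0.0043364) = 1.5980676;  |Δ| = 0.0000018
|z7 − z6| = 0.0000018 < 0.0001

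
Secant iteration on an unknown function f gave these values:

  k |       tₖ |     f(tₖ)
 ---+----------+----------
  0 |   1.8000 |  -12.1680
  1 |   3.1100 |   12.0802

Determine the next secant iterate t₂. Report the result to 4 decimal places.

t₂ = 3.1100 − 12.0802·(3.1100 − 1.8000) / (12.0802 − (-12.1680))
   = 3.1100 − (15.825062)/(24.248200) = 2.457372

2.4574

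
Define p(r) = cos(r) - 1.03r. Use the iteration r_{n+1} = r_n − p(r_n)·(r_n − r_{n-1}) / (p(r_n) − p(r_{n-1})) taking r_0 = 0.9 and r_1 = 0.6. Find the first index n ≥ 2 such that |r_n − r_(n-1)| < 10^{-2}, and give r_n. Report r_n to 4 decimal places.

p(0.9) = -0.305390, p(0.6) = 0.207336
r_2 = 0.600000 − 0.207336·(-0.300000)/(0.512726) = 0.721314;  |Δ| = 0.121314
p(0.721314) = 0.007986
r_3 = 0.721314 − 0.007986·(0.121314)/(-0.199350) = 0.726173;  |Δ| = 0.004860
|r_3 − r_2| = 0.004860 < 10^{-2}

n = 3, r_n = 0.7262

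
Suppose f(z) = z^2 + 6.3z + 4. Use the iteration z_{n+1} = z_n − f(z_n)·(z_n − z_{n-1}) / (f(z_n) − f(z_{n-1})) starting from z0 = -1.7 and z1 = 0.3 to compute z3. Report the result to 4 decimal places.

-0.7529

f(-1.7) = -3.820000, f(0.3) = 5.980000
z2 = 0.300000 − 5.980000·(0.300000 − (-1.700000)) / (5.980000 − (-3.820000)) = 0.300000 − (11.960000)/(9.800000) = -0.920408
f(-0.920408) = -0.951420
z3 = -0.920408 − (-0.951420)·(-0.920408 − 0.300000) / (-0.951420 − 5.980000) = -0.920408 − (1.161121)/(-6.931420) = -0.752893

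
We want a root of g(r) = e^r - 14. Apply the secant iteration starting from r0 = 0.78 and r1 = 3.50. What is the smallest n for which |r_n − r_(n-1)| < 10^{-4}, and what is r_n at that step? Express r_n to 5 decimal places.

g(0.78) = -11.8185277, g(3.50) = 19.1154520
r2 = 3.5000000 − 19.1154520·(2.7200000)/(30.9339797) = 1.8191937;  |Δ| = 1.6808063
g(1.8191937) = -7.8331162
r3 = 1.8191937 − (-7.8331162)·(-1.6808063)/(-26.9485681) = 2.3077521;  |Δ| = 0.4885585
g(2.3077521) = -3.9481959
r4 = 2.3077521 − (-3.9481959)·(0.4885585)/(3.8849203) = 2.8042680;  |Δ| = 0.4965159
g(2.8042680) = 2.5149825
r5 = 2.8042680 − 2.5149825·(0.4965159)/(6.4631784) = 2.6110614;  |Δ| = 0.1932066
g(2.6110614) = -0.3865075
r6 = 2.6110614 − (-0.3865075)·(-0.1932066)/(-2.9014899) = 2.6367984;  |Δ| = 0.0257370
g(2.6367984) = -0.0315886
r7 = 2.6367984 − (-0.0315886)·(0.0257370)/(0.3549188) = 2.6390891;  |Δ| = 0.0022907
g(2.6390891) = 0.0004449
r8 = 2.6390891 − 0.0004449·(0.0022907)/(0.0320335) = 2.6390573;  |Δ| = 0.0000318
|r8 − r7| = 0.0000318 < 10^{-4}

n = 8, r_n = 2.63906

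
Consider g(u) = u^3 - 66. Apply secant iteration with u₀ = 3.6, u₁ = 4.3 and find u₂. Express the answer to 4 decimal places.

g(3.6) = -19.344000, g(4.3) = 13.507000
u₂ = 4.300000 − 13.507000·(4.300000 − 3.600000) / (13.507000 − (-19.344000)) = 4.300000 − (9.454900)/(32.851000) = 4.012188

4.0122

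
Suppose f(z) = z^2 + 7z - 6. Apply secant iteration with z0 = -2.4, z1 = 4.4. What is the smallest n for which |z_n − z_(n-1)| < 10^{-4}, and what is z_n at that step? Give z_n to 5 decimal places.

n = 7, z_n = 0.77200

f(-2.4) = -17.0400000, f(4.4) = 44.1600000
z2 = 4.4000000 − 44.1600000·(6.8000000)/(61.2000000) = -0.5066667;  |Δ| = 4.9066667
f(-0.5066667) = -9.2899556
z3 = -0.5066667 − (-9.2899556)·(-4.9066667)/(-53.4499556) = 0.3461444;  |Δ| = 0.8528111
f(0.3461444) = -3.4571730
z4 = 0.3461444 − (-3.4571730)·(0.8528111)/(5.8327825) = 0.8516177;  |Δ| = 0.5054732
f(0.8516177) = 0.6865764
z5 = 0.8516177 − 0.6865764·(0.5054732)/(4.1437494) = 0.7678660;  |Δ| = 0.0837517
f(0.7678660) = -0.0353199
z6 = 0.7678660 − (-0.0353199)·(-0.0837517)/(-0.7218963) = 0.7719637;  |Δ| = 0.0040977
f(0.7719637) = -0.0003264
z7 = 0.7719637 − (-0.0003264)·(0.0040977)/(0.0349935) = 0.7720019;  |Δ| = 0.0000382
|z7 − z6| = 0.0000382 < 10^{-4}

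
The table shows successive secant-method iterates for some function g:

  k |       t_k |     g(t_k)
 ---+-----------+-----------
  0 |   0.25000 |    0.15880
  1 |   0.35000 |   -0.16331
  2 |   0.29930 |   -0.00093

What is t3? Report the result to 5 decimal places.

t3 = 0.29930 − (-0.00093)·(0.29930 − 0.35000) / (-0.00093 − (-0.16331))
   = 0.29930 − (0.0000472)/(0.1623800) = 0.2990096

0.29901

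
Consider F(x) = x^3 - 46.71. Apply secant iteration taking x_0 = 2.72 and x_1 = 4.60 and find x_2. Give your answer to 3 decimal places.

3.367

F(2.72) = -26.58635, F(4.60) = 50.62600
x_2 = 4.60000 − 50.62600·(4.60000 − 2.72000) / (50.62600 − (-26.58635)) = 4.60000 − (95.17688)/(77.21235) = 3.36734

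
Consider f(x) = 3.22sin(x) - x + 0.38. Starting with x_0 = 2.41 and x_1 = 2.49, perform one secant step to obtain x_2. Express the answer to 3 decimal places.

2.445

f(2.41) = 0.12114, f(2.49) = -0.15722
x_2 = 2.49000 − (-0.15722)·(2.49000 − 2.41000) / (-0.15722 − 0.12114) = 2.49000 − (-0.01258)/(-0.27836) = 2.44482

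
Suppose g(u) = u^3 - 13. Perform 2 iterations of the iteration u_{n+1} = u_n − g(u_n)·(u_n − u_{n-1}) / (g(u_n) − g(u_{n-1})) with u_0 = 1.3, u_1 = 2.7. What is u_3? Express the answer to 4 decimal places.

g(1.3) = -10.803000, g(2.7) = 6.683000
u_2 = 2.700000 − 6.683000·(2.700000 − 1.300000) / (6.683000 − (-10.803000)) = 2.700000 − (9.356200)/(17.486000) = 2.164932
g(2.164932) = -2.853115
u_3 = 2.164932 − (-2.853115)·(2.164932 − 2.700000) / (-2.853115 − 6.683000) = 2.164932 − (1.526611)/(-9.536115) = 2.325019

2.3250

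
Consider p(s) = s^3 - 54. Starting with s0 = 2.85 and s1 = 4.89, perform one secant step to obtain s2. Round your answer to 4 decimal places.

3.5211

p(2.85) = -30.850875, p(4.89) = 62.930169
s2 = 4.890000 − 62.930169·(4.890000 − 2.850000) / (62.930169 − (-30.850875)) = 4.890000 − (128.377545)/(93.781044) = 3.521093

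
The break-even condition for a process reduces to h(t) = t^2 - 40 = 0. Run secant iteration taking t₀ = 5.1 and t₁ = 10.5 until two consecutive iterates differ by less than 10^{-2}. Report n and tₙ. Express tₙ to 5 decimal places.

h(5.1) = -13.9900000, h(10.5) = 70.2500000
t₂ = 10.5000000 − 70.2500000·(5.4000000)/(84.2400000) = 5.9967949;  |Δ| = 4.5032051
h(5.9967949) = -4.0384513
t₃ = 5.9967949 − (-4.0384513)·(-4.5032051)/(-74.2884513) = 6.2415970;  |Δ| = 0.2448022
h(6.2415970) = -1.0424663
t₄ = 6.2415970 − (-1.0424663)·(0.2448022)/(2.9959850) = 6.3267771;  |Δ| = 0.0851800
h(6.3267771) = 0.0281079
t₅ = 6.3267771 − 0.0281079·(0.0851800)/(1.0705742) = 6.3245407;  |Δ| = 0.0022364
|t₅ − t₄| = 0.0022364 < 10^{-2}

n = 5, tₙ = 6.32454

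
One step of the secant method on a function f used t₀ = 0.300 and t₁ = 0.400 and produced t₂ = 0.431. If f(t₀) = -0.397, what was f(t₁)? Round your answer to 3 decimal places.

-0.094

The secant line through (0.300, -0.397) and (0.400, f(t₁)) crosses zero at t₂ = 0.431.
So (0.300, -0.397), (0.400, f(t₁)), (0.431, 0) are collinear:
f(t₁) = -0.397 · (0.400 − 0.431) / (0.300 − 0.431) = -0.397 · (-0.03100)/(-0.13100) = -0.09395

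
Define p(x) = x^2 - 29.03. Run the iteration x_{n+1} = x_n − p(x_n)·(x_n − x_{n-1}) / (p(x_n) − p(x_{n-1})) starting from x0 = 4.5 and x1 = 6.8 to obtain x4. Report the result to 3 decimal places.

p(4.5) = -8.78000, p(6.8) = 17.21000
x2 = 6.80000 − 17.21000·(6.80000 − 4.50000) / (17.21000 − (-8.78000)) = 6.80000 − (39.58300)/(25.99000) = 5.27699
p(5.27699) = -1.18336
x3 = 5.27699 − (-1.18336)·(5.27699 − 6.80000) / (-1.18336 − 17.21000) = 5.27699 − (1.80227)/(-18.39336) = 5.37498
p(5.37498) = -0.13963
x4 = 5.37498 − (-0.13963)·(5.37498 − 5.27699) / (-0.13963 − (-1.18336)) = 5.37498 − (-0.01368)/(1.04373) = 5.38808

5.388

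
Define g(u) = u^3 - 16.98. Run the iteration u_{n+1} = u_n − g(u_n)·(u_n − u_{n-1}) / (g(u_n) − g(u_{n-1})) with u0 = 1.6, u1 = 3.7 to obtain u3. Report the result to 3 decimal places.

2.430

g(1.6) = -12.88400, g(3.7) = 33.67300
u2 = 3.70000 − 33.67300·(3.70000 − 1.60000) / (33.67300 − (-12.88400)) = 3.70000 − (70.71330)/(46.55700) = 2.18115
g(2.18115) = -6.60343
u3 = 2.18115 − (-6.60343)·(2.18115 − 3.70000) / (-6.60343 − 33.67300) = 2.18115 − (10.02964)/(-40.27643) = 2.43017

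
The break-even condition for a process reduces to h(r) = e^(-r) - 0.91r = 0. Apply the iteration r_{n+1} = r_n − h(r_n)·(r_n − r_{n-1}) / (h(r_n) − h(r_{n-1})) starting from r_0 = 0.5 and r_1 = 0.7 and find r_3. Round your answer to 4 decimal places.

0.6019

h(0.5) = 0.151531, h(0.7) = -0.140415
r_2 = 0.700000 − (-0.140415)·(0.700000 − 0.500000) / (-0.140415 − 0.151531) = 0.700000 − (-0.028083)/(-0.291945) = 0.603808
h(0.603808) = -0.002739
r_3 = 0.603808 − (-0.002739)·(0.603808 − 0.700000) / (-0.002739 − (-0.140415)) = 0.603808 − (0.000263)/(0.137676) = 0.601894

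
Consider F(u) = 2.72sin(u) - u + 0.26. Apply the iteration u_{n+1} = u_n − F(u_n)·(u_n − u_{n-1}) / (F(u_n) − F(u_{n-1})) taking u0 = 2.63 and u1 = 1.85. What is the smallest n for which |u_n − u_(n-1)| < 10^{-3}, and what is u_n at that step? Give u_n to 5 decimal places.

F(2.63) = -1.0383788, F(1.85) = 1.0246686
u2 = 1.8500000 − 1.0246686·(-0.7800000)/(2.0630474) = 2.2374082;  |Δ| = 0.3874082
F(2.2374082) = 0.1602973
u3 = 2.2374082 − 0.1602973·(0.3874082)/(-0.8643712) = 2.3092529;  |Δ| = 0.0718447
F(2.3092529) = -0.0377901
u4 = 2.3092529 − (-0.0377901)·(0.0718447)/(-0.1980874) = 2.2955467;  |Δ| = 0.0137062
F(2.2955467) = 0.0008218
u5 = 2.2955467 − 0.0008218·(-0.0137062)/(0.0386119) = 2.2958385;  |Δ| = 0.0002917
|u5 − u4| = 0.0002917 < 10^{-3}

n = 5, u_n = 2.29584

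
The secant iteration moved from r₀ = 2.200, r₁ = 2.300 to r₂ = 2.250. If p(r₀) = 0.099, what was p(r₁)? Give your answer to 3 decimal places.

-0.099

The secant line through (2.200, 0.099) and (2.300, p(r₁)) crosses zero at r₂ = 2.250.
So (2.200, 0.099), (2.300, p(r₁)), (2.250, 0) are collinear:
p(r₁) = 0.099 · (2.300 − 2.250) / (2.200 − 2.250) = 0.099 · (0.05000)/(-0.05000) = -0.09900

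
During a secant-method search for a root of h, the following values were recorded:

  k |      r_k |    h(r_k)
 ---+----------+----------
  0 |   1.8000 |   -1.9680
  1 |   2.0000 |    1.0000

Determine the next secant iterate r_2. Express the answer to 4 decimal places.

r_2 = 2.0000 − 1.0000·(2.0000 − 1.8000) / (1.0000 − (-1.9680))
   = 2.0000 − (0.200000)/(2.968000) = 1.932615

1.9326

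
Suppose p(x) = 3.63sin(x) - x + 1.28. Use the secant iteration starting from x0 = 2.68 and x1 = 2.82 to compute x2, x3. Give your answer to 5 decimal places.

p(2.68) = 0.2167100, p(2.82) = -0.3926370
x2 = 2.8200000 − (-0.3926370)·(2.8200000 − 2.6800000) / (-0.3926370 − 0.2167100) = 2.8200000 − (-0.0549692)/(-0.6093469) = 2.7297900
p(2.7297900) = 0.0031607
x3 = 2.7297900 − 0.0031607·(2.7297900 − 2.8200000) / (0.0031607 − (-0.3926370)) = 2.7297900 − (-0.0002851)/(0.3957977) = 2.7305104

2.72979, 2.73051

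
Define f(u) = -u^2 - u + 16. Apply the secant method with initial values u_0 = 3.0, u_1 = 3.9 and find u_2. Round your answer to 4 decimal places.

f(3.0) = 4.000000, f(3.9) = -3.110000
u_2 = 3.900000 − (-3.110000)·(3.900000 − 3.000000) / (-3.110000 − 4.000000) = 3.900000 − (-2.799000)/(-7.110000) = 3.506329

3.5063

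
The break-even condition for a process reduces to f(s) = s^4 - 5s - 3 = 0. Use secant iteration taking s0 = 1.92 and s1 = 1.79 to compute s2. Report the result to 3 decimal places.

1.872

f(1.92) = 0.98954, f(1.79) = -1.68374
s2 = 1.79000 − (-1.68374)·(1.79000 − 1.92000) / (-1.68374 − 0.98954) = 1.79000 − (0.21889)/(-2.67329) = 1.87188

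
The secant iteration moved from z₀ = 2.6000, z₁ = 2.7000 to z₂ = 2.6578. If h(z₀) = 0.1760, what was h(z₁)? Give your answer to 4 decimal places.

The secant line through (2.6000, 0.1760) and (2.7000, h(z₁)) crosses zero at z₂ = 2.6578.
So (2.6000, 0.1760), (2.7000, h(z₁)), (2.6578, 0) are collinear:
h(z₁) = 0.1760 · (2.7000 − 2.6578) / (2.6000 − 2.6578) = 0.1760 · (0.042200)/(-0.057800) = -0.128498

-0.1285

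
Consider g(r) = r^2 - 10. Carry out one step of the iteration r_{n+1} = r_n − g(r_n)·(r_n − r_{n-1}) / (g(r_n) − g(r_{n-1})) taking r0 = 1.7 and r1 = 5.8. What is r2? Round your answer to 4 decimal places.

2.6480

g(1.7) = -7.110000, g(5.8) = 23.640000
r2 = 5.800000 − 23.640000·(5.800000 − 1.700000) / (23.640000 − (-7.110000)) = 5.800000 − (96.924000)/(30.750000) = 2.648000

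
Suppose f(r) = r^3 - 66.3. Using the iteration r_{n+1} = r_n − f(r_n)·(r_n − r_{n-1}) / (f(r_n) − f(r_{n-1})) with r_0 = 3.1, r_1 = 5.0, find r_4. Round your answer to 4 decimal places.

f(3.1) = -36.509000, f(5.0) = 58.700000
r_2 = 5.000000 − 58.700000·(5.000000 − 3.100000) / (58.700000 − (-36.509000)) = 5.000000 − (111.530000)/(95.209000) = 3.828577
f(3.828577) = -10.180706
r_3 = 3.828577 − (-10.180706)·(3.828577 − 5.000000) / (-10.180706 − 58.700000) = 3.828577 − (11.925911)/(-68.880706) = 4.001716
f(4.001716) = -2.217608
r_4 = 4.001716 − (-2.217608)·(4.001716 − 3.828577) / (-2.217608 − (-10.180706)) = 4.001716 − (-0.383954)/(7.963098) = 4.049932

4.0499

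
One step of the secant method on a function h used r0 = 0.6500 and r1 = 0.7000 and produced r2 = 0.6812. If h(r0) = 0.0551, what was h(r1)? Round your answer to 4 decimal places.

The secant line through (0.6500, 0.0551) and (0.7000, h(r1)) crosses zero at r2 = 0.6812.
So (0.6500, 0.0551), (0.7000, h(r1)), (0.6812, 0) are collinear:
h(r1) = 0.0551 · (0.7000 − 0.6812) / (0.6500 − 0.6812) = 0.0551 · (0.018800)/(-0.031200) = -0.033201

-0.0332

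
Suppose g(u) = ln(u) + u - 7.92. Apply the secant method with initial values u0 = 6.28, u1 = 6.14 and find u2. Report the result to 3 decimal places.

6.110

g(6.28) = 0.19737, g(6.14) = 0.03482
u2 = 6.14000 − 0.03482·(6.14000 − 6.28000) / (0.03482 − 0.19737) = 6.14000 − (-0.00488)/(-0.16255) = 6.11001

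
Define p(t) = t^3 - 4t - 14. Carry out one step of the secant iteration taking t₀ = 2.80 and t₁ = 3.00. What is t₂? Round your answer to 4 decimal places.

p(2.80) = -3.248000, p(3.00) = 1.000000
t₂ = 3.000000 − 1.000000·(3.000000 − 2.800000) / (1.000000 − (-3.248000)) = 3.000000 − (0.200000)/(4.248000) = 2.952919

2.9529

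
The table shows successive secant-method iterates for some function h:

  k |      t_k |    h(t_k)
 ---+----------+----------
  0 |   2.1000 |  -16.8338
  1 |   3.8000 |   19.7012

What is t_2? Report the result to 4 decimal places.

t_2 = 3.8000 − 19.7012·(3.8000 − 2.1000) / (19.7012 − (-16.8338))
   = 3.8000 − (33.492040)/(36.535000) = 2.883289

2.8833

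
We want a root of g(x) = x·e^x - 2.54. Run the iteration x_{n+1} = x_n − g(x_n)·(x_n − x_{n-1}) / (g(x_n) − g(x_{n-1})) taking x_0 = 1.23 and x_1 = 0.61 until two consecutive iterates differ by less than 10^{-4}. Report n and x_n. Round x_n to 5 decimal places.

g(1.23) = 1.6681123, g(0.61) = -1.4173368
x_2 = 0.6100000 − (-1.4173368)·(-0.6200000)/(-3.0854492) = 0.8948042;  |Δ| = 0.2848042
g(0.8948042) = -0.3505425
x_3 = 0.8948042 − (-0.3505425)·(0.2848042)/(1.0667944) = 0.9883892;  |Δ| = 0.0935850
g(0.9883892) = 0.1157058
x_4 = 0.9883892 − 0.1157058·(0.0935850)/(0.4662482) = 0.9651648;  |Δ| = 0.0232244
g(0.9651648) = -0.0062298
x_5 = 0.9651648 − (-0.0062298)·(-0.0232244)/(-0.1219355) = 0.9663514;  |Δ| = 0.0011865
g(0.9663514) = -0.0001029
x_6 = 0.9663514 − (-0.0001029)·(0.0011865)/(0.0061269) = 0.9663713;  |Δ| = 0.0000199
|x_6 − x_5| = 0.0000199 < 10^{-4}

n = 6, x_n = 0.96637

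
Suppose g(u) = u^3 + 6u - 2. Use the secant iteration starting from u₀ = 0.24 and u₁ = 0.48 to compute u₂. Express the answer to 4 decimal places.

g(0.24) = -0.546176, g(0.48) = 0.990592
u₂ = 0.480000 − 0.990592·(0.480000 − 0.240000) / (0.990592 − (-0.546176)) = 0.480000 − (0.237742)/(1.536768) = 0.325297

0.3253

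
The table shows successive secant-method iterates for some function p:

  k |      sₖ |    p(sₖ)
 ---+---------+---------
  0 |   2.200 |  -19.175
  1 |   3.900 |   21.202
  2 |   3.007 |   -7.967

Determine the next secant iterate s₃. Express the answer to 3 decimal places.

3.251

s₃ = 3.007 − (-7.967)·(3.007 − 3.900) / (-7.967 − 21.202)
   = 3.007 − (7.11453)/(-29.16900) = 3.25091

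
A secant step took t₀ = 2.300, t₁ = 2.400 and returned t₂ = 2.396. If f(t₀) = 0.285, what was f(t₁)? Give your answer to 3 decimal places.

-0.012

The secant line through (2.300, 0.285) and (2.400, f(t₁)) crosses zero at t₂ = 2.396.
So (2.300, 0.285), (2.400, f(t₁)), (2.396, 0) are collinear:
f(t₁) = 0.285 · (2.400 − 2.396) / (2.300 − 2.396) = 0.285 · (0.00400)/(-0.09600) = -0.01187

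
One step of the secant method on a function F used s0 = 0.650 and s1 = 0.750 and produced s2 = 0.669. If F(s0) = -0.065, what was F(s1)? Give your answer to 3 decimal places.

The secant line through (0.650, -0.065) and (0.750, F(s1)) crosses zero at s2 = 0.669.
So (0.650, -0.065), (0.750, F(s1)), (0.669, 0) are collinear:
F(s1) = -0.065 · (0.750 − 0.669) / (0.650 − 0.669) = -0.065 · (0.08100)/(-0.01900) = 0.27711

0.277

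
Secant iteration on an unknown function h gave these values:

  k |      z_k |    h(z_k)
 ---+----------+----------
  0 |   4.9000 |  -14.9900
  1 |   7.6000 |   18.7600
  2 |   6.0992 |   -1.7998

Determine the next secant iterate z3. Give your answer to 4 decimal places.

z3 = 6.0992 − (-1.7998)·(6.0992 − 7.6000) / (-1.7998 − 18.7600)
   = 6.0992 − (2.701140)/(-20.559800) = 6.230580

6.2306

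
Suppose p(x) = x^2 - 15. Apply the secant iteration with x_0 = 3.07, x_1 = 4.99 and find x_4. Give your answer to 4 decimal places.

p(3.07) = -5.575100, p(4.99) = 9.900100
x_2 = 4.990000 − 9.900100·(4.990000 − 3.070000) / (9.900100 − (-5.575100)) = 4.990000 − (19.008192)/(15.475200) = 3.761700
p(3.761700) = -0.849615
x_3 = 3.761700 − (-0.849615)·(3.761700 − 4.990000) / (-0.849615 − 9.900100) = 3.761700 − (1.043582)/(-10.749715) = 3.858780
p(3.858780) = -0.109819
x_4 = 3.858780 − (-0.109819)·(3.858780 − 3.761700) / (-0.109819 − (-0.849615)) = 3.858780 − (-0.010661)/(0.739796) = 3.873191

3.8732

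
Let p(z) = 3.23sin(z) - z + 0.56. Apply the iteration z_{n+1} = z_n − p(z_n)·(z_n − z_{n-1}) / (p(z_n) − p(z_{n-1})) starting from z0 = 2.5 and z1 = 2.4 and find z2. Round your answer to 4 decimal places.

p(2.5) = -0.006935, p(2.4) = 0.341746
z2 = 2.400000 − 0.341746·(2.400000 − 2.500000) / (0.341746 − (-0.006935)) = 2.400000 − (-0.034175)/(0.348681) = 2.498011

2.4980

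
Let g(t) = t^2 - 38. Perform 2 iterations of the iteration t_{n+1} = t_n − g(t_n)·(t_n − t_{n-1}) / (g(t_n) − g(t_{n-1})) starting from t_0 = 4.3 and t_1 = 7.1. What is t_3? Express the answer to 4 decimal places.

6.1535

g(4.3) = -19.510000, g(7.1) = 12.410000
t_2 = 7.100000 − 12.410000·(7.100000 − 4.300000) / (12.410000 − (-19.510000)) = 7.100000 − (34.748000)/(31.920000) = 6.011404
g(6.011404) = -1.863028
t_3 = 6.011404 − (-1.863028)·(6.011404 − 7.100000) / (-1.863028 − 12.410000) = 6.011404 − (2.028086)/(-14.273028) = 6.153496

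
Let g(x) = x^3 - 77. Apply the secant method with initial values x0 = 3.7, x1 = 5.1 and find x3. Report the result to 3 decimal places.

4.236

g(3.7) = -26.34700, g(5.1) = 55.65100
x2 = 5.10000 − 55.65100·(5.10000 − 3.70000) / (55.65100 − (-26.34700)) = 5.10000 − (77.91140)/(81.99800) = 4.14984
g(4.14984) = -5.53501
x3 = 4.14984 − (-5.53501)·(4.14984 − 5.10000) / (-5.53501 − 55.65100) = 4.14984 − (5.25915)/(-61.18601) = 4.23579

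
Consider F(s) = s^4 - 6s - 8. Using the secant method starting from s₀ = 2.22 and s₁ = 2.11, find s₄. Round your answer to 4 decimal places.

F(2.22) = 2.969127, F(2.11) = -0.838806
s₂ = 2.110000 − (-0.838806)·(2.110000 − 2.220000) / (-0.838806 − 2.969127) = 2.110000 − (0.092269)/(-3.807932) = 2.134231
F(2.134231) = -0.057902
s₃ = 2.134231 − (-0.057902)·(2.134231 − 2.110000) / (-0.057902 − (-0.838806)) = 2.134231 − (-0.001403)/(0.780904) = 2.136027
F(2.136027) = 0.001269
s₄ = 2.136027 − 0.001269·(2.136027 − 2.134231) / (0.001269 − (-0.057902)) = 2.136027 − (0.000002)/(0.059171) = 2.135989

2.1360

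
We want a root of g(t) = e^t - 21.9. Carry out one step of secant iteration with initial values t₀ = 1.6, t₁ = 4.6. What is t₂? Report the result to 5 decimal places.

g(1.6) = -16.9469676, g(4.6) = 77.5843156
t₂ = 4.6000000 − 77.5843156·(4.6000000 − 1.6000000) / (77.5843156 − (-16.9469676)) = 4.6000000 − (232.7529469)/(94.5312832) = 2.1378209

2.13782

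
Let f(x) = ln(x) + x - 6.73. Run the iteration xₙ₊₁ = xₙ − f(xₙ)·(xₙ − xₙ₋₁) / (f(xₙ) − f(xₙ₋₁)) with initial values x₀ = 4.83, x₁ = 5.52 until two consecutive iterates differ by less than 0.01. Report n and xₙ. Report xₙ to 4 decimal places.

f(4.83) = -0.325154, f(5.52) = 0.498378
x₂ = 5.520000 − 0.498378·(0.690000)/(0.823531) = 5.102432;  |Δ| = 0.417568
f(5.102432) = 0.002149
x₃ = 5.102432 − 0.002149·(-0.417568)/(-0.496229) = 5.100623;  |Δ| = 0.001808
|x₃ − x₂| = 0.001808 < 0.01

n = 3, xₙ = 5.1006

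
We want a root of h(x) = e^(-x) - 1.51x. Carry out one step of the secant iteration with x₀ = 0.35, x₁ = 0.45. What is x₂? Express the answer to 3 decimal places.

0.431

h(0.35) = 0.17619, h(0.45) = -0.04187
x₂ = 0.45000 − (-0.04187)·(0.45000 − 0.35000) / (-0.04187 − 0.17619) = 0.45000 − (-0.00419)/(-0.21806) = 0.43080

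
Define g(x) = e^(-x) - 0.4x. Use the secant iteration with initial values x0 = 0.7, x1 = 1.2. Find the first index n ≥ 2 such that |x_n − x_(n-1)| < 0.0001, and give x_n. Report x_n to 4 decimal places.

n = 5, x_n = 0.9586

g(0.7) = 0.216585, g(1.2) = -0.178806
x2 = 1.200000 − (-0.178806)·(0.500000)/(-0.395391) = 0.973887;  |Δ| = 0.226113
g(0.973887) = -0.011943
x3 = 0.973887 − (-0.011943)·(-0.226113)/(0.166863) = 0.957704;  |Δ| = 0.016183
g(0.957704) = 0.000691
x4 = 0.957704 − 0.000691·(-0.016183)/(0.012634) = 0.958590;  |Δ| = 0.000886
g(0.958590) = -0.000003
x5 = 0.958590 − (-0.000003)·(0.000886)/(-0.000694) = 0.958586;  |Δ| = 0.000003
|x5 − x4| = 0.000003 < 0.0001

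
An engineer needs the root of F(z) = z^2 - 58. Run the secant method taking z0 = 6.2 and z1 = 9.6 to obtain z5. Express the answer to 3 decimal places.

7.616

F(6.2) = -19.56000, F(9.6) = 34.16000
z2 = 9.60000 − 34.16000·(9.60000 − 6.20000) / (34.16000 − (-19.56000)) = 9.60000 − (116.14400)/(53.72000) = 7.43797
F(7.43797) = -2.67653
z3 = 7.43797 − (-2.67653)·(7.43797 − 9.60000) / (-2.67653 − 34.16000) = 7.43797 − (5.78673)/(-36.83653) = 7.59507
F(7.59507) = -0.31496
z4 = 7.59507 − (-0.31496)·(7.59507 − 7.43797) / (-0.31496 − (-2.67653)) = 7.59507 − (-0.04948)/(2.36157) = 7.61602
F(7.61602) = 0.00373
z5 = 7.61602 − 0.00373·(7.61602 − 7.59507) / (0.00373 − (-0.31496)) = 7.61602 − (0.00008)/(0.31869) = 7.61577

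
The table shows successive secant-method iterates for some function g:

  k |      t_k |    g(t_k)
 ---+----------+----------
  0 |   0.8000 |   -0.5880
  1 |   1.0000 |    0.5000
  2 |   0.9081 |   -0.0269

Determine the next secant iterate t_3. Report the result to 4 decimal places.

t_3 = 0.9081 − (-0.0269)·(0.9081 − 1.0000) / (-0.0269 − 0.5000)
   = 0.9081 − (0.002472)/(-0.526900) = 0.912792

0.9128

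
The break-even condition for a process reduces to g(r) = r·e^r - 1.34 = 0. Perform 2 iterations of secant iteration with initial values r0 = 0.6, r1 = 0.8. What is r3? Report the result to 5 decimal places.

0.67863

g(0.6) = -0.2467287, g(0.8) = 0.4404327
r2 = 0.8000000 − 0.4404327·(0.8000000 − 0.6000000) / (0.4404327 − (-0.2467287)) = 0.8000000 − (0.0880865)/(0.6871615) = 0.6718110
g(0.6718110) = -0.0247421
r3 = 0.6718110 − (-0.0247421)·(0.6718110 − 0.8000000) / (-0.0247421 − 0.4404327) = 0.6718110 − (0.0031717)/(-0.4651749) = 0.6786292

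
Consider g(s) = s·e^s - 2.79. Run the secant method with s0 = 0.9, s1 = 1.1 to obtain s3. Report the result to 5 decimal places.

g(0.9) = -0.5763572, g(1.1) = 0.5145826
s2 = 1.1000000 − 0.5145826·(1.1000000 − 0.9000000) / (0.5145826 − (-0.5763572)) = 1.1000000 − (0.1029165)/(1.0909398) = 1.0056625
g(1.0056625) = -0.0408025
s3 = 1.0056625 − (-0.0408025)·(1.0056625 − 1.1000000) / (-0.0408025 − 0.5145826) = 1.0056625 − (0.0038492)/(-0.5553851) = 1.0125932

1.01259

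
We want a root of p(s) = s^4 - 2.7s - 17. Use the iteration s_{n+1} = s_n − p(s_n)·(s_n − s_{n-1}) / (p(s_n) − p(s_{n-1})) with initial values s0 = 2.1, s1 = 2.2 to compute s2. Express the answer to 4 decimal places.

2.1869

p(2.1) = -3.221900, p(2.2) = 0.485600
s2 = 2.200000 − 0.485600·(2.200000 − 2.100000) / (0.485600 − (-3.221900)) = 2.200000 − (0.048560)/(3.707500) = 2.186902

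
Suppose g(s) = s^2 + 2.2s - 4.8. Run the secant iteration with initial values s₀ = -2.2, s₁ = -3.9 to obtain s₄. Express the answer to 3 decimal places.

-3.552

g(-2.2) = -4.80000, g(-3.9) = 1.83000
s₂ = -3.90000 − 1.83000·(-3.90000 − (-2.20000)) / (1.83000 − (-4.80000)) = -3.90000 − (-3.11100)/(6.63000) = -3.43077
g(-3.43077) = -0.57751
s₃ = -3.43077 − (-0.57751)·(-3.43077 − (-3.90000)) / (-0.57751 − 1.83000) = -3.43077 − (-0.27099)/(-2.40751) = -3.54333
g(-3.54333) = -0.04015
s₄ = -3.54333 − (-0.04015)·(-3.54333 − (-3.43077)) / (-0.04015 − (-0.57751)) = -3.54333 − (0.00452)/(0.53737) = -3.55174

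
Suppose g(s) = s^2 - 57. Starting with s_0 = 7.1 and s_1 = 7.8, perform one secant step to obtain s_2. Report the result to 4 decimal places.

g(7.1) = -6.590000, g(7.8) = 3.840000
s_2 = 7.800000 − 3.840000·(7.800000 − 7.100000) / (3.840000 − (-6.590000)) = 7.800000 − (2.688000)/(10.430000) = 7.542282

7.5423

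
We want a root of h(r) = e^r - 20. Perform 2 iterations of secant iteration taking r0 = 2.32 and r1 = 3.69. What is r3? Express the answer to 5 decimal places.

h(2.32) = -9.8243257, h(3.69) = 20.0448470
r2 = 3.6900000 − 20.0448470·(3.6900000 − 2.3200000) / (20.0448470 − (-9.8243257)) = 3.6900000 − (27.4614403)/(29.8691727) = 2.7706093
h(2.7706093) = -4.0316398
r3 = 2.7706093 − (-4.0316398)·(2.7706093 − 3.6900000) / (-4.0316398 − 20.0448470) = 2.7706093 − (3.7066523)/(-24.0764868) = 2.9245625

2.92456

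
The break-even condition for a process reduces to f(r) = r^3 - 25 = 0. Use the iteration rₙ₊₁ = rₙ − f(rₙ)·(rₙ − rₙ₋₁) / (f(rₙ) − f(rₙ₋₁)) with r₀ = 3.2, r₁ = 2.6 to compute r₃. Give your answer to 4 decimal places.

f(3.2) = 7.768000, f(2.6) = -7.424000
r₂ = 2.600000 − (-7.424000)·(2.600000 − 3.200000) / (-7.424000 − 7.768000) = 2.600000 − (4.454400)/(-15.192000) = 2.893207
f(2.893207) = -0.781987
r₃ = 2.893207 − (-0.781987)·(2.893207 − 2.600000) / (-0.781987 − (-7.424000)) = 2.893207 − (-0.229284)/(6.642013) = 2.927727

2.9277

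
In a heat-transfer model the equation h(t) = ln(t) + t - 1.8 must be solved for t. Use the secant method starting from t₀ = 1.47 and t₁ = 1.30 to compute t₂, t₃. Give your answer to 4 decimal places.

h(1.47) = 0.055262, h(1.30) = -0.237636
t₂ = 1.300000 − (-0.237636)·(1.300000 − 1.470000) / (-0.237636 − 0.055262) = 1.300000 − (0.040398)/(-0.292898) = 1.437925
h(1.437925) = 0.001127
t₃ = 1.437925 − 0.001127·(1.437925 − 1.300000) / (0.001127 − (-0.237636)) = 1.437925 − (0.000155)/(0.238762) = 1.437274

1.4379, 1.4373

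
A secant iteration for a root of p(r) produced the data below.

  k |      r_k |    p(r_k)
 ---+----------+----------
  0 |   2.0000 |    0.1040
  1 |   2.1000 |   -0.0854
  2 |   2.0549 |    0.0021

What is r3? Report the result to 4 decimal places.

r3 = 2.0549 − 0.0021·(2.0549 − 2.1000) / (0.0021 − (-0.0854))
   = 2.0549 − (-0.000095)/(0.087500) = 2.055982

2.0560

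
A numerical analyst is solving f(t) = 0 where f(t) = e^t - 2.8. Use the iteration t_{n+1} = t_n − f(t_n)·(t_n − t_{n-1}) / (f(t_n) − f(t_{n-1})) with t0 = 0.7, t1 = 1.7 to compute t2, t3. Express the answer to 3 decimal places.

f(0.7) = -0.78625, f(1.7) = 2.67395
t2 = 1.70000 − 2.67395·(1.70000 − 0.70000) / (2.67395 − (-0.78625)) = 1.70000 − (2.67395)/(3.46019) = 0.92723
f(0.92723) = -0.27251
t3 = 0.92723 − (-0.27251)·(0.92723 − 1.70000) / (-0.27251 − 2.67395) = 0.92723 − (0.21059)/(-2.94646) = 0.99870

0.927, 0.999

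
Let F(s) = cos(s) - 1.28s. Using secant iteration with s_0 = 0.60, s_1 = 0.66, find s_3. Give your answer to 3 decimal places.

F(0.60) = 0.05734, F(0.66) = -0.05481
s_2 = 0.66000 − (-0.05481)·(0.66000 − 0.60000) / (-0.05481 − 0.05734) = 0.66000 − (-0.00329)/(-0.11214) = 0.63068
F(0.63068) = 0.00036
s_3 = 0.63068 − 0.00036·(0.63068 − 0.66000) / (0.00036 − (-0.05481)) = 0.63068 − (-0.00001)/(0.05517) = 0.63087

0.631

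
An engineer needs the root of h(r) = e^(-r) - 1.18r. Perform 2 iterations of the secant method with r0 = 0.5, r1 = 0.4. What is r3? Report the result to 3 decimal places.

0.509

h(0.5) = 0.01653, h(0.4) = 0.19832
r2 = 0.40000 − 0.19832·(0.40000 − 0.50000) / (0.19832 − 0.01653) = 0.40000 − (-0.01983)/(0.18179) = 0.50909
h(0.50909) = 0.00031
r3 = 0.50909 − 0.00031·(0.50909 − 0.40000) / (0.00031 − 0.19832) = 0.50909 − (0.00003)/(-0.19801) = 0.50926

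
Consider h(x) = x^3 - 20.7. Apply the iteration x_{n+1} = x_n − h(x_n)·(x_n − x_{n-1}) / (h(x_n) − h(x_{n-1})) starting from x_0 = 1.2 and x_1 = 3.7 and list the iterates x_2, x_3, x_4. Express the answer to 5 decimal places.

h(1.2) = -18.9720000, h(3.7) = 29.9530000
x_2 = 3.7000000 − 29.9530000·(3.7000000 − 1.2000000) / (29.9530000 − (-18.9720000)) = 3.7000000 − (74.8825000)/(48.9250000) = 2.1694430
h(2.1694430) = -10.4895532
x_3 = 2.1694430 − (-10.4895532)·(2.1694430 − 3.7000000) / (-10.4895532 − 29.9530000) = 2.1694430 − (16.0548588)/(-40.4425532) = 2.5664224
h(2.5664224) = -3.7961978
x_4 = 2.5664224 − (-3.7961978)·(2.5664224 − 2.1694430) / (-3.7961978 − (-10.4895532)) = 2.5664224 − (-1.5070122)/(6.6933554) = 2.7915729

2.16944, 2.56642, 2.79157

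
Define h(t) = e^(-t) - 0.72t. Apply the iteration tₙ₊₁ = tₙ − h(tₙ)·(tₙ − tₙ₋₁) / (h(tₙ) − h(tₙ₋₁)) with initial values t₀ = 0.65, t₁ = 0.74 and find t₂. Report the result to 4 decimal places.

0.6943

h(0.65) = 0.054046, h(0.74) = -0.055686
t₂ = 0.740000 − (-0.055686)·(0.740000 − 0.650000) / (-0.055686 − 0.054046) = 0.740000 − (-0.005012)/(-0.109732) = 0.694327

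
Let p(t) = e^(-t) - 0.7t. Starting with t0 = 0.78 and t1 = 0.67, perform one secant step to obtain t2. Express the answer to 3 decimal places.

p(0.78) = -0.08759, p(0.67) = 0.04271
t2 = 0.67000 − 0.04271·(0.67000 − 0.78000) / (0.04271 − (-0.08759)) = 0.67000 − (-0.00470)/(0.13030) = 0.70605

0.706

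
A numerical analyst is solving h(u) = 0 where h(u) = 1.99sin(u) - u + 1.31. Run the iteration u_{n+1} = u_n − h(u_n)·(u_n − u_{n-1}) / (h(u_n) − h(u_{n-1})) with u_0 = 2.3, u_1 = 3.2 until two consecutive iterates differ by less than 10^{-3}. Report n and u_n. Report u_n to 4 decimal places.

n = 5, u_n = 2.5004

h(2.3) = 0.493953, h(3.2) = -2.006165
u_2 = 3.200000 − (-2.006165)·(0.900000)/(-2.500118) = 2.477815;  |Δ| = 0.722185
h(2.477815) = 0.058218
u_3 = 2.477815 − 0.058218·(-0.722185)/(2.064383) = 2.498181;  |Δ| = 0.020366
h(2.498181) = 0.005676
u_4 = 2.498181 − 0.005676·(0.020366)/(-0.052542) = 2.500381;  |Δ| = 0.002200
h(2.500381) = -0.000030
u_5 = 2.500381 − (-0.000030)·(0.002200)/(-0.005706) = 2.500370;  |Δ| = 0.000012
|u_5 − u_4| = 0.000012 < 10^{-3}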